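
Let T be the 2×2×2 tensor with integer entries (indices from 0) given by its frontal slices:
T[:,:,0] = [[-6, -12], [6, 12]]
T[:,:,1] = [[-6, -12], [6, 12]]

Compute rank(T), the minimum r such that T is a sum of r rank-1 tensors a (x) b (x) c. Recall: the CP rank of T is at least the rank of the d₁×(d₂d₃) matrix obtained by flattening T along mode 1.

Lower bound: T ≠ 0 (e.g. T[0,0,0] = -6), so rank(T) ≥ 1.
Upper bound: the mode-1 fibre T[:,0,0] = [-6, 6] gives a = [1, -1] (primitive direction); the mode-2 fibre T[0,:,0] = [-6, -12] gives b = [1, 2]; then c[k] = T[0,0,k] / (a[0]·b[0]) = [-6, -6] / 1 = [-6, -6].
Expanding [1, -1] (x) [1, 2] (x) [-6, -6] reproduces all 8 entries of T, so T = [1, -1] (x) [1, 2] (x) [-6, -6] and rank(T) ≤ 1.
These bounds meet, so rank(T) = 1.

1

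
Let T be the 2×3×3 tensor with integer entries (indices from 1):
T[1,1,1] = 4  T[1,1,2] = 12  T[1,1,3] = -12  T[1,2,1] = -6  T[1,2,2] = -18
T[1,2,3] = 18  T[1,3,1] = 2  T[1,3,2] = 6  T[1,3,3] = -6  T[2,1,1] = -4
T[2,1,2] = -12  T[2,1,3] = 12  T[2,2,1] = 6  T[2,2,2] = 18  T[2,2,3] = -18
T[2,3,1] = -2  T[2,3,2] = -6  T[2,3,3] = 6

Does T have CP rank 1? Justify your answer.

If T = a ⊗ b ⊗ c then every fibre of T is a multiple of the corresponding factor, so read the factors off the fibres through the nonzero entry T[1,1,1] = 4.
The mode-1 fibre T[:,1,1] = [4, -4] gives a = [1, -1] (primitive direction); the mode-2 fibre T[1,:,1] = [4, -6, 2] gives b = [2, -3, 1]; then c[k] = T[1,1,k] / (a[1]·b[1]) = [4, 12, -12] / 2 = [2, 6, -6].
Expanding [1, -1] ⊗ [2, -3, 1] ⊗ [2, 6, -6] reproduces all 18 entries of T, so T = [1, -1] ⊗ [2, -3, 1] ⊗ [2, 6, -6] and rank(T) ≤ 1.
Equivalently every frontal slice T[:,:,k] is c[k] times the rank-1 matrix [1, -1] ⊗ [2, -3, 1]. So T has rank 1 (it is nonzero).

Yes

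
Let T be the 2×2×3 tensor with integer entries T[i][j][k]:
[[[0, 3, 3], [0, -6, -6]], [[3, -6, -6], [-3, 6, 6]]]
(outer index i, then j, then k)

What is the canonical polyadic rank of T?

2

Lower bound: the mode-2 unfolding of T (rows indexed by j, columns by (i,k) = (0,0), (0,1), (0,2), (1,0), (1,1), (1,2)) is [[0, 3, 3, 3, -6, -6], [0, -6, -6, -3, 6, 6]].
There the 2×2 minor on rows j ∈ {0, 1}, columns (i,k) ∈ {(0,1), (1,0)} is det [[3, 3], [-6, -3]] = 9 ≠ 0, so this unfolding has rank ≥ 2; CP rank is at least every unfolding rank, so rank(T) ≥ 2. (This is only a lower bound: in general the CP rank may exceed every unfolding rank, so we still need to exhibit 2 rank-1 terms summing to T.)
Upper bound — finding two terms. Write S_k = T[:,:,k] for the frontal slices: S₀ = [[0, 0], [3, -3]], S₁ = [[3, -6], [-6, 6]], S₂ = [[3, -6], [-6, 6]].
If T = a₁ ⊗ b₁ ⊗ c₁ + a₂ ⊗ b₂ ⊗ c₂ then each S_k = c₁[k]·a₁b₁ᵀ + c₂[k]·a₂b₂ᵀ. S₀ and S₁ are linearly independent, so a₁b₁ᵀ and a₂b₂ᵀ must span the same plane of matrices: they are the rank-1 matrices of the form x·S₀ + y·S₁.
det(x·S₀ + y·S₁) is 9·xy − 18·y² = 9·(x − 2·y)(y), vanishing at (x:y) = (2:1) and (1:0).
M₁ = 2·S₀ + S₁ = [[3, -6], [0, 0]] = 3·[1, 0][1, -2]ᵀ and M₂ = S₀ = [[0, 0], [3, -3]] = 3·[0, 1][1, -1]ᵀ, so take a₁ = [1, 0], b₁ = [1, -2], a₂ = [0, 1], b₂ = [1, -1].
Each slice is an integer combination of E₁ = a₁b₁ᵀ and E₂ = a₂b₂ᵀ: S₀ = 3·E₂, S₁ = 3·E₁ − 6·E₂, S₂ = 3·E₁ − 6·E₂; reading off coefficients, c₁ = [0, 3, 3] and c₂ = [3, -6, -6].
Hence T = [1, 0] ⊗ [1, -2] ⊗ [0, 3, 3] + [0, 1] ⊗ [1, -1] ⊗ [3, -6, -6], so rank(T) ≤ 2.
These bounds meet, so rank(T) = 2.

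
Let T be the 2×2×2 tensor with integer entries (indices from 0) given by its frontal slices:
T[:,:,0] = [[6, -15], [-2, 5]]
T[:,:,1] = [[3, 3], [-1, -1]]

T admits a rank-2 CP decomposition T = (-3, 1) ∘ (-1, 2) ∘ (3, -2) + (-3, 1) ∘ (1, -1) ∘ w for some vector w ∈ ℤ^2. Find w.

Subtract the known terms from T to get the rank-1 residual R = (-3, 1) ∘ (1, -1) ∘ w, so R[i,j,k] = a[i]·b[j]·w[k]. Pick indices with nonzero a[0]·b[0] = (-3)·(1) = -3. Only the fibre through (0,0,·) is needed: R[0,0,:] = T[0,0,:] − Σₗ aₗ[0]bₗ[0]cₗ = [6, 3] − (-3)·(-1)·(3, -2) = [-3, 9]. Then w[k] = R[0,0,k] / -3 for each k, giving w = [-3, 9] / -3 = (1, -3).

w = (1, -3)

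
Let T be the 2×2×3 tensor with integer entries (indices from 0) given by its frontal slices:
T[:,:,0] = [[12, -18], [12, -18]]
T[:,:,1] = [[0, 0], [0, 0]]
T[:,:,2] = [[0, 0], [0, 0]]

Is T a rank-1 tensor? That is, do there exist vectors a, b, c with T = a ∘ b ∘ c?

Yes

If T = a ∘ b ∘ c then every fibre of T is a multiple of the corresponding factor, so read the factors off the fibres through the nonzero entry T[0,0,0] = 12.
The mode-1 fibre T[:,0,0] = [12, 12] gives a = [1, 1] (primitive direction); the mode-2 fibre T[0,:,0] = [12, -18] gives b = [2, -3]; then c[k] = T[0,0,k] / (a[0]·b[0]) = [12, 0, 0] / 2 = [6, 0, 0].
Expanding [1, 1] ∘ [2, -3] ∘ [6, 0, 0] reproduces all 12 entries of T, so T = [1, 1] ∘ [2, -3] ∘ [6, 0, 0] and rank(T) ≤ 1.
Equivalently every frontal slice T[:,:,k] is c[k] times the rank-1 matrix [1, 1] ∘ [2, -3]. So T has rank 1 (it is nonzero).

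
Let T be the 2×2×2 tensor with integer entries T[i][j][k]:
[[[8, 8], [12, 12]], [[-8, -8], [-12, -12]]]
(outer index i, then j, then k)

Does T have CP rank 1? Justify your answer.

Yes

If T = a ⊗ b ⊗ c then every fibre of T is a multiple of the corresponding factor, so read the factors off the fibres through the nonzero entry T[0,0,0] = 8.
The mode-1 fibre T[:,0,0] = [8, -8] gives a = [1, -1] (primitive direction); the mode-2 fibre T[0,:,0] = [8, 12] gives b = [2, 3]; then c[k] = T[0,0,k] / (a[0]·b[0]) = [8, 8] / 2 = [4, 4].
Expanding [1, -1] ⊗ [2, 3] ⊗ [4, 4] reproduces all 8 entries of T, so T = [1, -1] ⊗ [2, 3] ⊗ [4, 4] and rank(T) ≤ 1.
Equivalently every frontal slice T[:,:,k] is c[k] times the rank-1 matrix [1, -1] ⊗ [2, 3]. So T has rank 1 (it is nonzero).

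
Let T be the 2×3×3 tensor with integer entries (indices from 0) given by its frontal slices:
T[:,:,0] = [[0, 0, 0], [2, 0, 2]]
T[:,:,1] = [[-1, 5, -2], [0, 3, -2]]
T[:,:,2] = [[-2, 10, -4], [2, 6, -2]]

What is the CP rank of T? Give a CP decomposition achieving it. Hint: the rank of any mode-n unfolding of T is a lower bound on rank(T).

rank(T) = 3

Lower bound: the mode-2 unfolding of T (rows indexed by j, columns by (i,k) = (0,0), (0,1), (0,2), (1,0), (1,1), (1,2)) is [[0, -1, -2, 2, 0, 2], [0, 5, 10, 0, 3, 6], [0, -2, -4, 2, -2, -2]].
There the 3×3 minor on rows j ∈ {0, 1, 2}, columns (i,k) ∈ {(0,1), (1,0), (1,1)} is det [[-1, 2, 0], [5, 0, 3], [-2, 2, -2]] = 14 ≠ 0, so this unfolding has rank ≥ 3; CP rank is at least every unfolding rank, so rank(T) ≥ 3. (This is only a lower bound: in general the CP rank may exceed every unfolding rank, so we still need to exhibit 3 rank-1 terms summing to T.)
Upper bound: T is a sum of 3 rank-1 terms, T = [0, 1] (x) [1, 0, 1] (x) [2, 0, 2] + [1, 1] (x) [1, 1, -2] (x) [0, 1, 2] + [2, 1] (x) [1, -2, 0] (x) [0, -1, -2] (written with every a and b primitive with positive leading entry and the scale carried by c; CP decompositions are not unique, and this one is verified by expanding entrywise), so rank(T) ≤ 3.
These bounds meet, so rank(T) = 3.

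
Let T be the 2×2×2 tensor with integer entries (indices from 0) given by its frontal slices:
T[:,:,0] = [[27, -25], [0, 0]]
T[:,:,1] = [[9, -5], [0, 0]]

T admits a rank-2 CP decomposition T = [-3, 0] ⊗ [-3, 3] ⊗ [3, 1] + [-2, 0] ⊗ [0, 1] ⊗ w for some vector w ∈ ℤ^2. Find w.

Subtract the known terms from T to get the rank-1 residual R = [-2, 0] ⊗ [0, 1] ⊗ w, so R[i,j,k] = a[i]·b[j]·w[k]. Pick indices with nonzero a[0]·b[1] = (-2)·(1) = -2. Only the fibre through (0,1,·) is needed: R[0,1,:] = T[0,1,:] − Σₗ aₗ[0]bₗ[1]cₗ = [-25, -5] − (-3)·(3)·[3, 1] = [2, 4]. Then w[k] = R[0,1,k] / -2 for each k, giving w = [2, 4] / -2 = [-1, -2].

w = [-1, -2]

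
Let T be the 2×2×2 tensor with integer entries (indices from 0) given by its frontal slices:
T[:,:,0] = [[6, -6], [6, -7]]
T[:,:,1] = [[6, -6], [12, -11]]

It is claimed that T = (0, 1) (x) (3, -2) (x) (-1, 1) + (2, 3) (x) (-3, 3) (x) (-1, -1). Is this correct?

Reconstruct entrywise from the claimed factors. For example, T[1,1,1] = -11 and Σₗ aₗ[1]bₗ[1]cₗ[1] = (1)·(-2)·(1) + (3)·(3)·(-1) = -11; checking all 8 entries, every one matches. The claim holds.

Yes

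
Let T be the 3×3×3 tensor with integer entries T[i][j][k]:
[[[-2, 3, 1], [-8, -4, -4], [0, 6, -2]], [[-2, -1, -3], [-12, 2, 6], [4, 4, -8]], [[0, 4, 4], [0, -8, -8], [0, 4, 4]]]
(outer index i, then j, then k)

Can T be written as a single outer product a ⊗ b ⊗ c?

No

The mode-1 unfolding of T (rows indexed by i, columns by (j,k) = (0,0), (0,1), (0,2), (1,0), (1,1), (1,2), (2,0), (2,1), (2,2)) is [[-2, 3, 1, -8, -4, -4, 0, 6, -2], [-2, -1, -3, -12, 2, 6, 4, 4, -8], [0, 4, 4, 0, -8, -8, 0, 4, 4]].
There the 3×3 minor on rows i ∈ {0, 1, 2}, columns (j,k) ∈ {(0,0), (0,1), (1,0)} is det [[-2, 3, -8], [-2, -1, -12], [0, 4, 0]] = -32 ≠ 0, so this unfolding has rank ≥ 3; CP rank is at least every unfolding rank, so rank(T) ≥ 3.
In particular rank(T) ≥ 3 > 1, so T is not rank-1.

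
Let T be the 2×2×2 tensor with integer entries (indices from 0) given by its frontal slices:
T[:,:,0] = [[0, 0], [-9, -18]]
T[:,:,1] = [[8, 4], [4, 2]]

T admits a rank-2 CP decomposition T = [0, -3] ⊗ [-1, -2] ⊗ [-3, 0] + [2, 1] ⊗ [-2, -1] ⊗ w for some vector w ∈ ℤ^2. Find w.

Subtract the known terms from T to get the rank-1 residual R = [2, 1] ⊗ [-2, -1] ⊗ w, so R[i,j,k] = a[i]·b[j]·w[k]. Pick indices with nonzero a[0]·b[0] = (2)·(-2) = -4. Only the fibre through (0,0,·) is needed: R[0,0,:] = T[0,0,:] − Σₗ aₗ[0]bₗ[0]cₗ = [0, 8] − (0)·(-1)·[-3, 0] = [0, 8]. Then w[k] = R[0,0,k] / -4 for each k, giving w = [0, 8] / -4 = [0, -2].

w = [0, -2]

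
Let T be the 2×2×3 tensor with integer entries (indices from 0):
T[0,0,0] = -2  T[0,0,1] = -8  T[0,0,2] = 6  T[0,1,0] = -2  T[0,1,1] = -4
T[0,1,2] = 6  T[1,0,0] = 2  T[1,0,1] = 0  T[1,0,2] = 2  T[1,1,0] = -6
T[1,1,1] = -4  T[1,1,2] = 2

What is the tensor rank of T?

Lower bound: in the mode-3 unfolding of T (rows indexed by k, columns by (i,j)) the 3×3 minor on rows k ∈ {0, 1, 2}, columns (i,j) ∈ {(0,0), (0,1), (1,0)} is det [[-2, -2, 2], [-8, -4, 0], [6, 6, 2]] = -64 ≠ 0, so that unfolding has rank ≥ 3 and hence rank(T) ≥ 3 (CP rank is at least every unfolding rank, though it can be larger).
Upper bound: T is a sum of 3 rank-1 terms, T = [1, -1] ⊗ [1, -1] ⊗ [-2, 0, -2] + [1, 0] ⊗ [1, 0] ⊗ [0, -8, 8] + [1, 1] ⊗ [0, 1] ⊗ [-4, -4, 4] (one valid choice — decompositions are not unique — normalised so each a, b is primitive with positive first nonzero entry; check it by expanding all entries), so rank(T) ≤ 3.
These bounds meet, so rank(T) = 3.

3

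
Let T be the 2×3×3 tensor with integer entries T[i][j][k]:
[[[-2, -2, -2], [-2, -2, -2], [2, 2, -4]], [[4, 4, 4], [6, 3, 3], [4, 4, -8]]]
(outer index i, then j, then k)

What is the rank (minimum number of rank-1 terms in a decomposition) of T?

3

Lower bound: the mode-2 unfolding of T (rows indexed by j, columns by (i,k) = (0,0), (0,1), (0,2), (1,0), (1,1), (1,2)) is [[-2, -2, -2, 4, 4, 4], [-2, -2, -2, 6, 3, 3], [2, 2, -4, 4, 4, -8]].
There the 3×3 minor on rows j ∈ {0, 1, 2}, columns (i,k) ∈ {(0,0), (0,2), (1,0)} is det [[-2, -2, 4], [-2, -2, 6], [2, -4, 4]] = -24 ≠ 0, so this unfolding has rank ≥ 3; CP rank is at least every unfolding rank, so rank(T) ≥ 3. (This is only a lower bound: in general the CP rank may exceed every unfolding rank, so we still need to exhibit 3 rank-1 terms summing to T.)
Upper bound: T is a sum of 3 rank-1 terms, T = (0, 1) (x) (0, 1, 0) (x) (2, -1, -1) + (1, -2) (x) (1, 1, 0) (x) (-2, -2, -2) + (1, 2) (x) (0, 0, 1) (x) (2, 2, -4) (written with every a and b primitive with positive leading entry and the scale carried by c; CP decompositions are not unique, and this one is verified by expanding entrywise), so rank(T) ≤ 3.
These bounds meet, so rank(T) = 3.
Check entry T[0,0,0] = -2: (0)·(0)·(2) + (1)·(1)·(-2) + (1)·(0)·(2) = -2.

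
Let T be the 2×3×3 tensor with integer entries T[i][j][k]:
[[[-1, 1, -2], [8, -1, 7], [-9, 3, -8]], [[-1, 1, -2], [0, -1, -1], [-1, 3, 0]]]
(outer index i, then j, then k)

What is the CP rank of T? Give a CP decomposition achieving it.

Lower bound: the mode-2 unfolding of T (rows indexed by j, columns by (i,k) = (0,0), (0,1), (0,2), (1,0), (1,1), (1,2)) is [[-1, 1, -2, -1, 1, -2], [8, -1, 7, 0, -1, -1], [-9, 3, -8, -1, 3, 0]].
There the 3×3 minor on rows j ∈ {0, 1, 2}, columns (i,k) ∈ {(0,0), (0,1), (0,2)} is det [[-1, 1, -2], [8, -1, 7], [-9, 3, -8]] = -16 ≠ 0, so this unfolding has rank ≥ 3; CP rank is at least every unfolding rank, so rank(T) ≥ 3. (Unfolding ranks only ever bound the CP rank from below — rank(T) can be strictly larger than all of them — so the matching upper bound has to come from an explicit 3-term decomposition.)
Upper bound: T is a sum of 3 rank-1 terms, T = [1, 0] ∘ [0, 1, -1] ∘ [8, 0, 8] + [1, 1] ∘ [1, 0, 1] ∘ [-1, 2, -1] + [1, 1] ∘ [1, 1, -1] ∘ [0, -1, -1] (one valid choice — decompositions are not unique — normalised so each a, b is primitive with positive first nonzero entry; check it by expanding all entries), so rank(T) ≤ 3.
These bounds meet, so rank(T) = 3.

rank(T) = 3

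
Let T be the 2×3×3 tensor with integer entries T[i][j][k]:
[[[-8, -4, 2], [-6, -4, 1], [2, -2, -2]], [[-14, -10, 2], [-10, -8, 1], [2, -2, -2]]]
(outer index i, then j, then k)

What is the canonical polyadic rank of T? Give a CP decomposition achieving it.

rank(T) = 3

Lower bound: in the mode-2 unfolding of T (rows indexed by j, columns by (i,k)) the 3×3 minor on rows j ∈ {0, 1, 2}, columns (i,k) ∈ {(0,0), (0,1), (1,0)} is det [[-8, -4, -14], [-6, -4, -10], [2, -2, 2]] = -24 ≠ 0, so that unfolding has rank ≥ 3 and hence rank(T) ≥ 3 (CP rank is at least every unfolding rank, though it can be larger).
Upper bound: T is a sum of 3 rank-1 terms, T = [0, 1] ⊗ [1, 0, -1] ⊗ [-2, -2, 0] + [1, 1] ⊗ [2, 1, -2] ⊗ [-2, 0, 1] + [1, 2] ⊗ [2, 2, 1] ⊗ [-2, -2, 0] (written with every a and b primitive with positive leading entry and the scale carried by c; CP decompositions are not unique, and this one is verified by expanding entrywise), so rank(T) ≤ 3.
These bounds meet, so rank(T) = 3.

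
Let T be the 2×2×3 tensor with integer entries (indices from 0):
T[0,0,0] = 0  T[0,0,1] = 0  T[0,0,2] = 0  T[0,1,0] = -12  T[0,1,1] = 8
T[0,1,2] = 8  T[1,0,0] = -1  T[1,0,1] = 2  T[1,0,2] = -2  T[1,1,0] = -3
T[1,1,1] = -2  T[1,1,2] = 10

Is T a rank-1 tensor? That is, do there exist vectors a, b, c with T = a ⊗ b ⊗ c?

The mode-2 unfolding of T (rows indexed by j, columns by (i,k) = (0,0), (0,1), (0,2), (1,0), (1,1), (1,2)) is [[0, 0, 0, -1, 2, -2], [-12, 8, 8, -3, -2, 10]].
There the 2×2 minor on rows j ∈ {0, 1}, columns (i,k) ∈ {(0,0), (1,0)} is det [[0, -1], [-12, -3]] = -12 ≠ 0, so this unfolding has rank ≥ 2; CP rank is at least every unfolding rank, so rank(T) ≥ 2.
In particular rank(T) ≥ 2 > 1, so T is not rank-1.

No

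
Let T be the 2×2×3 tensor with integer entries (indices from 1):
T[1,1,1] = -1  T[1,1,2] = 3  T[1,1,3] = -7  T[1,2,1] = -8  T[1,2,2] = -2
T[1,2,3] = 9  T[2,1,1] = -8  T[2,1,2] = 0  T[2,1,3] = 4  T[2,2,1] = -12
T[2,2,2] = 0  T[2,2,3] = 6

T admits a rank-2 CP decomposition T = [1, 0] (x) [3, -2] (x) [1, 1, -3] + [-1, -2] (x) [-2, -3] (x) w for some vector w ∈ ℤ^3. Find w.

Subtract the known terms from T to get the rank-1 residual R = [-1, -2] (x) [-2, -3] (x) w, so R[i,j,k] = a[i]·b[j]·w[k]. Pick indices with nonzero a[1]·b[1] = (-1)·(-2) = 2. Only the fibre through (1,1,·) is needed: R[1,1,:] = T[1,1,:] − Σₗ aₗ[1]bₗ[1]cₗ = [-1, 3, -7] − (1)·(3)·[1, 1, -3] = [-4, 0, 2]. Then w[k] = R[1,1,k] / 2 for each k, giving w = [-4, 0, 2] / 2 = [-2, 0, 1].

w = [-2, 0, 1]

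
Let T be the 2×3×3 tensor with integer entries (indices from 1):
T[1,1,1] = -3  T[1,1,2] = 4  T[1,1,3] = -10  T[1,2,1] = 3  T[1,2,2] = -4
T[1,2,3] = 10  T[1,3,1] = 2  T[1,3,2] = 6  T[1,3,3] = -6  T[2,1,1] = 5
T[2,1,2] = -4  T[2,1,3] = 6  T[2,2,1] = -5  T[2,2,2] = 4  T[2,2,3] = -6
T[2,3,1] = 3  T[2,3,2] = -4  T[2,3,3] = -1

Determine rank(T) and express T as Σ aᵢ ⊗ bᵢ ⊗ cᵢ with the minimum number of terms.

Lower bound: the mode-3 unfolding of T (rows indexed by k, columns by (i,j) = (1,1), (1,2), (1,3), (2,1), (2,2), (2,3)) is [[-3, 3, 2, 5, -5, 3], [4, -4, 6, -4, 4, -4], [-10, 10, -6, 6, -6, -1]].
There the 3×3 minor on rows k ∈ {1, 2, 3}, columns (i,j) ∈ {(1,1), (1,3), (2,1)} is det [[-3, 2, 5], [4, 6, -4], [-10, -6, 6]] = 176 ≠ 0, so this unfolding has rank ≥ 3; CP rank is at least every unfolding rank, so rank(T) ≥ 3. (Unfolding ranks only ever bound the CP rank from below — rank(T) can be strictly larger than all of them — so the matching upper bound has to come from an explicit 3-term decomposition.)
Upper bound: T is a sum of 3 rank-1 terms, T = (1, -1) ⊗ (2, -2, 1) ⊗ (-2, 2, -4) + (1, 1) ⊗ (1, -1, 2) ⊗ (1, 0, -2) + (2, -1) ⊗ (0, 0, 1) ⊗ (1, 2, 1) (one valid choice — decompositions are not unique — normalised so each a, b is primitive with positive first nonzero entry; check it by expanding all entries), so rank(T) ≤ 3.
These bounds meet, so rank(T) = 3.
Check entry T[2,2,3] = -6: (-1)·(-2)·(-4) + (1)·(-1)·(-2) + (-1)·(0)·(1) = -6.

rank(T) = 3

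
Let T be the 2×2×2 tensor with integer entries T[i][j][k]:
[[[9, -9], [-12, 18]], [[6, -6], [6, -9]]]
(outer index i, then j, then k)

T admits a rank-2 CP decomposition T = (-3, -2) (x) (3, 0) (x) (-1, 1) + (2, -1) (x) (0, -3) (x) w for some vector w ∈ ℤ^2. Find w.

Subtract the known terms from T to get the rank-1 residual R = (2, -1) (x) (0, -3) (x) w, so R[i,j,k] = a[i]·b[j]·w[k]. Pick indices with nonzero a[0]·b[1] = (2)·(-3) = -6. Only the fibre through (0,1,·) is needed: R[0,1,:] = T[0,1,:] − Σₗ aₗ[0]bₗ[1]cₗ = [-12, 18] − (-3)·(0)·(-1, 1) = [-12, 18]. Then w[k] = R[0,1,k] / -6 for each k, giving w = [-12, 18] / -6 = (2, -3).

w = (2, -3)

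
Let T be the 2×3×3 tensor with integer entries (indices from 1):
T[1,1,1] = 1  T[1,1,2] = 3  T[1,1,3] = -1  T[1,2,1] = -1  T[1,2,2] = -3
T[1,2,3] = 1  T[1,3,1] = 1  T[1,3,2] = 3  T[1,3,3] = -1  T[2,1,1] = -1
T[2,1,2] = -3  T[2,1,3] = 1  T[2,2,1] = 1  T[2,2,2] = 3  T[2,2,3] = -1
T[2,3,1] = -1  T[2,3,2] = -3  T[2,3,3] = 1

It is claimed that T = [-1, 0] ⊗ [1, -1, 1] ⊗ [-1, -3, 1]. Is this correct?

Reconstruct entry (2,1,1) from the claimed factors: Σₗ aₗ[2]bₗ[1]cₗ[1] = (0)·(1)·(-1) = 0, but T[2,1,1] = -1. The claim is false.

No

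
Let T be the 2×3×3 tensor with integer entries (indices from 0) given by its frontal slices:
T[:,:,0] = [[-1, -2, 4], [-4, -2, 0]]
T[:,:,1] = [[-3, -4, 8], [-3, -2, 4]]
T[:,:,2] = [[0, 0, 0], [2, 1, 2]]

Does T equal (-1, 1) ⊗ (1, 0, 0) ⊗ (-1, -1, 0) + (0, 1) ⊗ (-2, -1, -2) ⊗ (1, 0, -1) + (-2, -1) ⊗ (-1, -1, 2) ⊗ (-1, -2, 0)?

Reconstruct entrywise from the claimed factors. For example, T[0,1,1] = -4 and Σₗ aₗ[0]bₗ[1]cₗ[1] = (-1)·(0)·(-1) + (0)·(-1)·(0) + (-2)·(-1)·(-2) = -4; checking all 18 entries, every one matches. The claim holds.

Yes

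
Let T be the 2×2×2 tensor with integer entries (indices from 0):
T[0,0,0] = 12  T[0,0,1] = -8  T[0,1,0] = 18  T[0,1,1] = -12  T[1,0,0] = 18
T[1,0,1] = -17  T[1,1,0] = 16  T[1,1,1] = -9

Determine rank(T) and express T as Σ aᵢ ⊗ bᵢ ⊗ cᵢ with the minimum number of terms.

rank(T) = 2

Lower bound: the mode-3 unfolding of T (rows indexed by k, columns by (i,j) = (0,0), (0,1), (1,0), (1,1)) is [[12, 18, 18, 16], [-8, -12, -17, -9]].
There the 2×2 minor on rows k ∈ {0, 1}, columns (i,j) ∈ {(0,0), (1,0)} is det [[12, 18], [-8, -17]] = -60 ≠ 0, so this unfolding has rank ≥ 2; CP rank is at least every unfolding rank, so rank(T) ≥ 2. (Unfolding ranks only ever bound the CP rank from below — rank(T) can be strictly larger than all of them — so the matching upper bound has to come from an explicit 2-term decomposition.)
Upper bound — finding two terms. Write S_k = T[:,:,k] for the frontal slices: S₀ = [[12, 18], [18, 16]], S₁ = [[-8, -12], [-17, -9]].
If T = a₁ ⊗ b₁ ⊗ c₁ + a₂ ⊗ b₂ ⊗ c₂ then each S_k = c₁[k]·a₁b₁ᵀ + c₂[k]·a₂b₂ᵀ. S₀ and S₁ are linearly independent, so a₁b₁ᵀ and a₂b₂ᵀ must span the same plane of matrices: they are the rank-1 matrices of the form x·S₀ + y·S₁.
det(x·S₀ + y·S₁) is −132·x² + 286·xy − 132·y² = (-22)·(2·x − 3·y)(3·x − 2·y), vanishing at (x:y) = (3:2) and (2:3).
M₁ = 3·S₀ + 2·S₁ = [[20, 30], [20, 30]] = 10·[1, 1][2, 3]ᵀ and M₂ = 2·S₀ + 3·S₁ = [[0, 0], [-15, 5]] = (-5)·[0, 1][3, -1]ᵀ, so take a₁ = [1, 1], b₁ = [2, 3], a₂ = [0, 1], b₂ = [3, -1].
Each slice is an integer combination of E₁ = a₁b₁ᵀ and E₂ = a₂b₂ᵀ: S₀ = 6·E₁ + 2·E₂, S₁ = −4·E₁ − 3·E₂; reading off coefficients, c₁ = [6, -4] and c₂ = [2, -3].
Hence T = [1, 1] ⊗ [2, 3] ⊗ [6, -4] + [0, 1] ⊗ [3, -1] ⊗ [2, -3], so rank(T) ≤ 2.
These bounds meet, so rank(T) = 2.
Check entry T[0,1,0] = 18: (1)·(3)·(6) + (0)·(-1)·(2) = 18.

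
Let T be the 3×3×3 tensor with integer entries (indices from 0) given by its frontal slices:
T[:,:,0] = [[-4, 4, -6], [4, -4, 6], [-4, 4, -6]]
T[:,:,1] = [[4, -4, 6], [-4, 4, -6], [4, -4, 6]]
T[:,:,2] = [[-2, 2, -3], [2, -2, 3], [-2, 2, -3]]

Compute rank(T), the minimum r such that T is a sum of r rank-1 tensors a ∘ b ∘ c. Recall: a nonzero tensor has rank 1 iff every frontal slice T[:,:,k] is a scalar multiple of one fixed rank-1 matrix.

1

Lower bound: T ≠ 0 (e.g. T[0,0,0] = -4), so rank(T) ≥ 1.
Upper bound: if T = a ∘ b ∘ c then every fibre of T is a multiple of the corresponding factor, so read the factors off the fibres through the nonzero entry T[0,0,0] = -4.
The mode-1 fibre T[:,0,0] = [-4, 4, -4] gives a = (1, -1, 1) (primitive direction); the mode-2 fibre T[0,:,0] = [-4, 4, -6] gives b = (2, -2, 3); then c[k] = T[0,0,k] / (a[0]·b[0]) = [-4, 4, -2] / 2 = (-2, 2, -1).
Expanding (1, -1, 1) ∘ (2, -2, 3) ∘ (-2, 2, -1) reproduces all 27 entries of T, so T = (1, -1, 1) ∘ (2, -2, 3) ∘ (-2, 2, -1) and rank(T) ≤ 1.
These bounds meet, so rank(T) = 1.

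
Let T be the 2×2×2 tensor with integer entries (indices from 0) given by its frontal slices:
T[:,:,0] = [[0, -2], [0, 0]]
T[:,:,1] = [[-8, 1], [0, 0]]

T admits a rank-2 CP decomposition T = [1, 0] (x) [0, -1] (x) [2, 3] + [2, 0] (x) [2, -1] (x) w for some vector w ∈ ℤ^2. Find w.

w = [0, -2]

Subtract the known terms from T to get the rank-1 residual R = [2, 0] (x) [2, -1] (x) w, so R[i,j,k] = a[i]·b[j]·w[k]. Pick indices with nonzero a[0]·b[0] = (2)·(2) = 4. Only the fibre through (0,0,·) is needed: R[0,0,:] = T[0,0,:] − Σₗ aₗ[0]bₗ[0]cₗ = [0, -8] − (1)·(0)·[2, 3] = [0, -8]. Then w[k] = R[0,0,k] / 4 for each k, giving w = [0, -8] / 4 = [0, -2].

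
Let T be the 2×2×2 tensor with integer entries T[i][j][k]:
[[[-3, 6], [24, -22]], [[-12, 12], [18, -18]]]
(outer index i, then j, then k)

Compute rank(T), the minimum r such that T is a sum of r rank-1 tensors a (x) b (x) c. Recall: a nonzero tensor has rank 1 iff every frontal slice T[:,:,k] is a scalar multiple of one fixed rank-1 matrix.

2

Lower bound: the mode-2 unfolding of T (rows indexed by j, columns by (i,k) = (0,0), (0,1), (1,0), (1,1)) is [[-3, 6, -12, 12], [24, -22, 18, -18]].
There the 2×2 minor on rows j ∈ {0, 1}, columns (i,k) ∈ {(0,0), (0,1)} is det [[-3, 6], [24, -22]] = -78 ≠ 0, so this unfolding has rank ≥ 2; CP rank is at least every unfolding rank, so rank(T) ≥ 2. (Unfolding ranks only ever bound the CP rank from below — rank(T) can be strictly larger than all of them — so the matching upper bound has to come from an explicit 2-term decomposition.)
Upper bound — finding two terms. Write S_k = T[:,:,k] for the frontal slices: S₀ = [[-3, 24], [-12, 18]], S₁ = [[6, -22], [12, -18]].
If T = a₁ (x) b₁ (x) c₁ + a₂ (x) b₂ (x) c₂ then each S_k = c₁[k]·a₁b₁ᵀ + c₂[k]·a₂b₂ᵀ. S₀ and S₁ are linearly independent, so a₁b₁ᵀ and a₂b₂ᵀ must span the same plane of matrices: they are the rank-1 matrices of the form x·S₀ + y·S₁.
det(x·S₀ + y·S₁) is 234·x² − 390·xy + 156·y² = 78·(3·x − 2·y)(x − y), vanishing at (x:y) = (2:3) and (1:1).
M₁ = 2·S₀ + 3·S₁ = [[12, -18], [12, -18]] = 6·[1, 1][2, -3]ᵀ and M₂ = S₀ + S₁ = [[3, 2], [0, 0]] = [1, 0][3, 2]ᵀ, so take a₁ = [1, 1], b₁ = [2, -3], a₂ = [1, 0], b₂ = [3, 2].
Each slice is an integer combination of E₁ = a₁b₁ᵀ and E₂ = a₂b₂ᵀ: S₀ = −6·E₁ + 3·E₂, S₁ = 6·E₁ − 2·E₂; reading off coefficients, c₁ = [-6, 6] and c₂ = [3, -2].
Hence T = [1, 1] (x) [2, -3] (x) [-6, 6] + [1, 0] (x) [3, 2] (x) [3, -2], so rank(T) ≤ 2.
These bounds meet, so rank(T) = 2.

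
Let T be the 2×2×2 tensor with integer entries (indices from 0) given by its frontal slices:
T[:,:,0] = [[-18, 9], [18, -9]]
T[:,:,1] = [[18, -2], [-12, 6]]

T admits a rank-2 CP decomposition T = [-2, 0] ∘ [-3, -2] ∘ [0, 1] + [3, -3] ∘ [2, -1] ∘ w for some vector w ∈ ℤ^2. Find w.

w = [-3, 2]

Subtract the known terms from T to get the rank-1 residual R = [3, -3] ∘ [2, -1] ∘ w, so R[i,j,k] = a[i]·b[j]·w[k]. Pick indices with nonzero a[0]·b[0] = (3)·(2) = 6. Only the fibre through (0,0,·) is needed: R[0,0,:] = T[0,0,:] − Σₗ aₗ[0]bₗ[0]cₗ = [-18, 18] − (-2)·(-3)·[0, 1] = [-18, 12]. Then w[k] = R[0,0,k] / 6 for each k, giving w = [-18, 12] / 6 = [-3, 2].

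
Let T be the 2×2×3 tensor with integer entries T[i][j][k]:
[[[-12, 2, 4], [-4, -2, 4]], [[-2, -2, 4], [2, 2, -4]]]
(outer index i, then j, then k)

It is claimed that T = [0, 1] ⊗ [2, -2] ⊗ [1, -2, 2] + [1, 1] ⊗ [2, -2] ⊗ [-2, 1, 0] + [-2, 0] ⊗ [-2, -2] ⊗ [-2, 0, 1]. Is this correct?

Reconstruct entrywise from the claimed factors. For example, T[1,0,1] = -2 and Σₗ aₗ[1]bₗ[0]cₗ[1] = (1)·(2)·(-2) + (1)·(2)·(1) + (0)·(-2)·(0) = -2; checking all 12 entries, every one matches. The claim holds.

Yes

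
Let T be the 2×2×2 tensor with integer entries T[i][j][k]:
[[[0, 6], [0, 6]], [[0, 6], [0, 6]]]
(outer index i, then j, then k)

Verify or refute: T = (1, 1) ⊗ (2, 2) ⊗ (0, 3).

Reconstruct entrywise from the claimed factors. For example, T[0,0,0] = 0 and Σₗ aₗ[0]bₗ[0]cₗ[0] = (1)·(2)·(0) = 0; checking all 8 entries, every one matches. The claim holds.

Yes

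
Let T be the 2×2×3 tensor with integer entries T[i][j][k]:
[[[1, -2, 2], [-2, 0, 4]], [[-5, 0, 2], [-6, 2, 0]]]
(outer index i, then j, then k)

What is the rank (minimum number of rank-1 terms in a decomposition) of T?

3

Lower bound: the mode-3 unfolding of T (rows indexed by k, columns by (i,j) = (0,0), (0,1), (1,0), (1,1)) is [[1, -2, -5, -6], [-2, 0, 0, 2], [2, 4, 2, 0]].
There the 3×3 minor on rows k ∈ {0, 1, 2}, columns (i,j) ∈ {(0,0), (0,1), (1,0)} is det [[1, -2, -5], [-2, 0, 0], [2, 4, 2]] = 32 ≠ 0, so this unfolding has rank ≥ 3; CP rank is at least every unfolding rank, so rank(T) ≥ 3. (Unfolding ranks only ever bound the CP rank from below — rank(T) can be strictly larger than all of them — so the matching upper bound has to come from an explicit 3-term decomposition.)
Upper bound: T is a sum of 3 rank-1 terms, T = [0, 1] ⊗ [1, 1] ⊗ [-4, -2, 4] + [1, -1] ⊗ [1, 2] ⊗ [1, -2, 2] + [1, 0] ⊗ [0, 1] ⊗ [-4, 4, 0] (one valid choice — decompositions are not unique — normalised so each a, b is primitive with positive first nonzero entry; check it by expanding all entries), so rank(T) ≤ 3.
These bounds meet, so rank(T) = 3.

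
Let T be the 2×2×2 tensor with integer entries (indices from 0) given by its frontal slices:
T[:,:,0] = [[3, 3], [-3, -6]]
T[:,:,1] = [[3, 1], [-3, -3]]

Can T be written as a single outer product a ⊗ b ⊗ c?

The mode-2 unfolding of T (rows indexed by j, columns by (i,k) = (0,0), (0,1), (1,0), (1,1)) is [[3, 3, -3, -3], [3, 1, -6, -3]].
There the 2×2 minor on rows j ∈ {0, 1}, columns (i,k) ∈ {(0,0), (0,1)} is det [[3, 3], [3, 1]] = -6 ≠ 0, so this unfolding has rank ≥ 2; CP rank is at least every unfolding rank, so rank(T) ≥ 2.
In particular rank(T) ≥ 2 > 1, so T is not rank-1.

No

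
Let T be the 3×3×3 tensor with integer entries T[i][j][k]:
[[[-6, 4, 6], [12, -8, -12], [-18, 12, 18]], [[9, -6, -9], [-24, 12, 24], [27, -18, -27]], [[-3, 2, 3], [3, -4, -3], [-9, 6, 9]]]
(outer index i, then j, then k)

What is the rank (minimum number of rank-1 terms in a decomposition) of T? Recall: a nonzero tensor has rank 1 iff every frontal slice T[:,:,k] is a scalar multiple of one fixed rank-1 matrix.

2

Lower bound: the mode-3 unfolding of T (rows indexed by k, columns by (i,j) = (0,0), (0,1), (0,2), (1,0), (1,1), (1,2), (2,0), (2,1), (2,2)) is [[-6, 12, -18, 9, -24, 27, -3, 3, -9], [4, -8, 12, -6, 12, -18, 2, -4, 6], [6, -12, 18, -9, 24, -27, 3, -3, 9]].
There the 2×2 minor on rows k ∈ {0, 1}, columns (i,j) ∈ {(0,0), (1,1)} is det [[-6, -24], [4, 12]] = 24 ≠ 0, so this unfolding has rank ≥ 2; CP rank is at least every unfolding rank, so rank(T) ≥ 2. (This is only a lower bound: in general the CP rank may exceed every unfolding rank, so we still need to exhibit 2 rank-1 terms summing to T.)
Upper bound — finding two terms. Write S_k = T[:,:,k] for the frontal slices: S₀ = [[-6, 12, -18], [9, -24, 27], [-3, 3, -9]], S₁ = [[4, -8, 12], [-6, 12, -18], [2, -4, 6]], S₂ = [[6, -12, 18], [-9, 24, -27], [3, -3, 9]].
If T = a₁ ⊗ b₁ ⊗ c₁ + a₂ ⊗ b₂ ⊗ c₂ then each S_k = c₁[k]·a₁b₁ᵀ + c₂[k]·a₂b₂ᵀ. S₀ and S₁ are linearly independent, so a₁b₁ᵀ and a₂b₂ᵀ must span the same plane of matrices: they are the rank-1 matrices of the form x·S₀ + y·S₁.
The 2×2 minor of x·S₀ + y·S₁ on rows {0,1}, columns {0,1} is 36·x² − 24·xy = 12·(3·x − 2·y)(x), vanishing at (x:y) = (2:3) and (0:1).
M₁ = 2·S₀ + 3·S₁ = [[0, 0, 0], [0, -12, 0], [0, -6, 0]] = (-6)·[0, 2, 1][0, 1, 0]ᵀ and M₂ = S₁ = [[4, -8, 12], [-6, 12, -18], [2, -4, 6]] = 2·[2, -3, 1][1, -2, 3]ᵀ, so take a₁ = [0, 2, 1], b₁ = [0, 1, 0], a₂ = [2, -3, 1], b₂ = [1, -2, 3].
Each slice is an integer combination of E₁ = a₁b₁ᵀ and E₂ = a₂b₂ᵀ: S₀ = −3·E₁ − 3·E₂, S₁ = 2·E₂, S₂ = 3·E₁ + 3·E₂; reading off coefficients, c₁ = [-3, 0, 3] and c₂ = [-3, 2, 3].
Hence T = [0, 2, 1] ⊗ [0, 1, 0] ⊗ [-3, 0, 3] + [2, -3, 1] ⊗ [1, -2, 3] ⊗ [-3, 2, 3], so rank(T) ≤ 2.
These bounds meet, so rank(T) = 2.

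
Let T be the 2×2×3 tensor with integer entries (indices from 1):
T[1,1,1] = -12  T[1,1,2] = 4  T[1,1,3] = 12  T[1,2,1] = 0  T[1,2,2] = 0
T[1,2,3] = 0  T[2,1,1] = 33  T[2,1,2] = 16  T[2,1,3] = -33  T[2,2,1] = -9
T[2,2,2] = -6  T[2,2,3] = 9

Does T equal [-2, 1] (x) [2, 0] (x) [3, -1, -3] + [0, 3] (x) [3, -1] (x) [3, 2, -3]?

Yes

Reconstruct entrywise from the claimed factors. For example, T[1,1,1] = -12 and Σₗ aₗ[1]bₗ[1]cₗ[1] = (-2)·(2)·(3) + (0)·(3)·(3) = -12; checking all 12 entries, every one matches. The claim holds.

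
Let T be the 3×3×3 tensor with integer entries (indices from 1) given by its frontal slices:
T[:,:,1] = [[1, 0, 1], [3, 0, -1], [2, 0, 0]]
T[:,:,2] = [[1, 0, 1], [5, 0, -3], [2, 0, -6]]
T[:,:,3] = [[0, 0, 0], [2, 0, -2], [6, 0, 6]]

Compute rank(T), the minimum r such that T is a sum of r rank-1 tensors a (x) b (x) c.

3

Lower bound: the mode-1 unfolding of T (rows indexed by i, columns by (j,k) = (1,1), (1,2), (1,3), (2,1), (2,2), (2,3), (3,1), (3,2), (3,3)) is [[1, 1, 0, 0, 0, 0, 1, 1, 0], [3, 5, 2, 0, 0, 0, -1, -3, -2], [2, 2, 6, 0, 0, 0, 0, -6, 6]].
There the 3×3 minor on rows i ∈ {1, 2, 3}, columns (j,k) ∈ {(1,1), (1,2), (1,3)} is det [[1, 1, 0], [3, 5, 2], [2, 2, 6]] = 12 ≠ 0, so this unfolding has rank ≥ 3; CP rank is at least every unfolding rank, so rank(T) ≥ 3. (Flattening ranks never certify an upper bound on CP rank; for that we must actually write T with 3 rank-1 terms.)
Upper bound: T is a sum of 3 rank-1 terms, T = (0, 0, 1) (x) (1, 0, 2) (x) (2, 0, 4) + (0, 1, 1) (x) (1, 0, -1) (x) (2, 4, 2) + (1, 1, -2) (x) (1, 0, 1) (x) (1, 1, 0) (written with every a and b primitive with positive leading entry and the scale carried by c; CP decompositions are not unique, and this one is verified by expanding entrywise), so rank(T) ≤ 3.
These bounds meet, so rank(T) = 3.
Check entry T[1,3,1] = 1: (0)·(2)·(2) + (0)·(-1)·(2) + (1)·(1)·(1) = 1.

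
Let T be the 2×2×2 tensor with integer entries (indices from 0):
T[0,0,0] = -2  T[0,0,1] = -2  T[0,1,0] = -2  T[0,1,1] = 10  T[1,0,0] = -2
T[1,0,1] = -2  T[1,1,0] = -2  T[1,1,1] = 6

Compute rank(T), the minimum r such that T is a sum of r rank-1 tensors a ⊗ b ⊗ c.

2

Lower bound: the mode-2 unfolding of T (rows indexed by j, columns by (i,k) = (0,0), (0,1), (1,0), (1,1)) is [[-2, -2, -2, -2], [-2, 10, -2, 6]].
There the 2×2 minor on rows j ∈ {0, 1}, columns (i,k) ∈ {(0,0), (0,1)} is det [[-2, -2], [-2, 10]] = -24 ≠ 0, so this unfolding has rank ≥ 2; CP rank is at least every unfolding rank, so rank(T) ≥ 2. (This is only a lower bound: in general the CP rank may exceed every unfolding rank, so we still need to exhibit 2 rank-1 terms summing to T.)
Upper bound — finding two terms. Write S_k = T[:,:,k] for the frontal slices: S₀ = [[-2, -2], [-2, -2]], S₁ = [[-2, 10], [-2, 6]].
If T = a₁ ⊗ b₁ ⊗ c₁ + a₂ ⊗ b₂ ⊗ c₂ then each S_k = c₁[k]·a₁b₁ᵀ + c₂[k]·a₂b₂ᵀ. S₀ and S₁ are linearly independent, so a₁b₁ᵀ and a₂b₂ᵀ must span the same plane of matrices: they are the rank-1 matrices of the form x·S₀ + y·S₁.
det(x·S₀ + y·S₁) is 8·xy + 8·y² = 8·(y)(x + y), vanishing at (x:y) = (1:0) and (1:-1).
M₁ = S₀ = [[-2, -2], [-2, -2]] = (-2)·(1, 1)(1, 1)ᵀ and M₂ = S₀ − S₁ = [[0, -12], [0, -8]] = (-4)·(3, 2)(0, 1)ᵀ, so take a₁ = (1, 1), b₁ = (1, 1), a₂ = (3, 2), b₂ = (0, 1).
Each slice is an integer combination of E₁ = a₁b₁ᵀ and E₂ = a₂b₂ᵀ: S₀ = −2·E₁, S₁ = −2·E₁ + 4·E₂; reading off coefficients, c₁ = (-2, -2) and c₂ = (0, 4).
Hence T = (1, 1) ⊗ (1, 1) ⊗ (-2, -2) + (3, 2) ⊗ (0, 1) ⊗ (0, 4), so rank(T) ≤ 2.
These bounds meet, so rank(T) = 2.
Check entry T[1,0,0] = -2: (1)·(1)·(-2) + (2)·(0)·(0) = -2.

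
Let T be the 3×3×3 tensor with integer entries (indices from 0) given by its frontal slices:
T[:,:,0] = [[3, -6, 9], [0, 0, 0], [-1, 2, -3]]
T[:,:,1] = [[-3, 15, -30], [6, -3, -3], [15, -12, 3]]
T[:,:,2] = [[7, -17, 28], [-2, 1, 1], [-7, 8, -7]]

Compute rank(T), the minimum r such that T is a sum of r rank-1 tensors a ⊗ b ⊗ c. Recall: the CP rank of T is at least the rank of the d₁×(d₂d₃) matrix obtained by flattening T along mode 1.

2

Lower bound: in the mode-2 unfolding of T (rows indexed by j, columns by (i,k)) the 2×2 minor on rows j ∈ {0, 1}, columns (i,k) ∈ {(0,0), (0,1)} is det [[3, -3], [-6, 15]] = 27 ≠ 0, so that unfolding has rank ≥ 2 and hence rank(T) ≥ 2 (CP rank is at least every unfolding rank, though it can be larger).
Upper bound: with S_k = T[:,:,k], the two rank-1 terms a₁b₁ᵀ, a₂b₂ᵀ are the rank-1 members of the pencil x·S₀ + y·S₁.
The 2×2 minor of x·S₀ + y·S₁ on rows {0,1}, columns {0,1} is 27·xy − 81·y² = 27·(x − 3·y)(y), vanishing at (x:y) = (3:1) and (1:0).
M₁ = 3·S₀ + S₁ = [[6, -3, -3], [6, -3, -3], [12, -6, -6]] = 3·[1, 1, 2][2, -1, -1]ᵀ and M₂ = S₀ = [[3, -6, 9], [0, 0, 0], [-1, 2, -3]] = [3, 0, -1][1, -2, 3]ᵀ, so take a₁ = [1, 1, 2], b₁ = [2, -1, -1], a₂ = [3, 0, -1], b₂ = [1, -2, 3].
Each slice is an integer combination of E₁ = a₁b₁ᵀ and E₂ = a₂b₂ᵀ: S₀ = E₂, S₁ = 3·E₁ − 3·E₂, S₂ = −E₁ + 3·E₂; reading off coefficients, c₁ = [0, 3, -1] and c₂ = [1, -3, 3].
Hence T = [1, 1, 2] ⊗ [2, -1, -1] ⊗ [0, 3, -1] + [3, 0, -1] ⊗ [1, -2, 3] ⊗ [1, -3, 3], so rank(T) ≤ 2.
These bounds meet, so rank(T) = 2.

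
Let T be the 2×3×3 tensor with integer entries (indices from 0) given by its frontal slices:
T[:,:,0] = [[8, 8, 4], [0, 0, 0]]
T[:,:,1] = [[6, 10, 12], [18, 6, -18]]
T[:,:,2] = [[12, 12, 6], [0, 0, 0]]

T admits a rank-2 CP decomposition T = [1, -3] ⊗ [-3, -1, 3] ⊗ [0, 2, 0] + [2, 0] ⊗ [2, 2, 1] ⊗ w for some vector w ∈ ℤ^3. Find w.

w = [2, 3, 3]

Subtract the known terms from T to get the rank-1 residual R = [2, 0] ⊗ [2, 2, 1] ⊗ w, so R[i,j,k] = a[i]·b[j]·w[k]. Pick indices with nonzero a[0]·b[0] = (2)·(2) = 4. Only the fibre through (0,0,·) is needed: R[0,0,:] = T[0,0,:] − Σₗ aₗ[0]bₗ[0]cₗ = [8, 6, 12] − (1)·(-3)·[0, 2, 0] = [8, 12, 12]. Then w[k] = R[0,0,k] / 4 for each k, giving w = [8, 12, 12] / 4 = [2, 3, 3].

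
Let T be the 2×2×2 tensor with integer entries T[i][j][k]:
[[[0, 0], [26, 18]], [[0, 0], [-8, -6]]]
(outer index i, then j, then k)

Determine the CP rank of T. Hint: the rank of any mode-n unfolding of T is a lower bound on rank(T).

2

Lower bound: in the mode-3 unfolding of T (rows indexed by k, columns by (i,j)) the 2×2 minor on rows k ∈ {0, 1}, columns (i,j) ∈ {(0,1), (1,1)} is det [[26, -8], [18, -6]] = -12 ≠ 0, so that unfolding has rank ≥ 2 and hence rank(T) ≥ 2 (CP rank is at least every unfolding rank, though it can be larger).
Upper bound: T[:,j,:] = b[j]·M for every slice, with b = (0, 1) and M = [[26, 18], [-8, -6]] (rows i, columns k).
Splitting M by its rows (i = 0, 1), M = (1, 0)(26, 18)ᵀ + (0, 1)(-8, -6)ᵀ.
Hence T = (1, 0) ⊗ (0, 1) ⊗ (26, 18) + (0, 1) ⊗ (0, 1) ⊗ (-8, -6), so rank(T) ≤ 2.
These bounds meet, so rank(T) = 2.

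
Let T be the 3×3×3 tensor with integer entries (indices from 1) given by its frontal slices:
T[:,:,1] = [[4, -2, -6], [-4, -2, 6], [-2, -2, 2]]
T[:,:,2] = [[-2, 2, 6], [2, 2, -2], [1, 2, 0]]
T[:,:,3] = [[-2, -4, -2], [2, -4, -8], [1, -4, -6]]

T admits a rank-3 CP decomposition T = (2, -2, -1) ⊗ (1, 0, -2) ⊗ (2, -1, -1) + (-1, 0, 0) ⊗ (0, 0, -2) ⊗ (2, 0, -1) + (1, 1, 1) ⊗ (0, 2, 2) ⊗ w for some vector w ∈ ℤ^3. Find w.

w = (-1, 1, -2)

Subtract the known terms from T to get the rank-1 residual R = (1, 1, 1) ⊗ (0, 2, 2) ⊗ w, so R[i,j,k] = a[i]·b[j]·w[k]. Pick indices with nonzero a[1]·b[2] = (1)·(2) = 2. Only the fibre through (1,2,·) is needed: R[1,2,:] = T[1,2,:] − Σₗ aₗ[1]bₗ[2]cₗ = [-2, 2, -4] − (2)·(0)·(2, -1, -1) − (-1)·(0)·(2, 0, -1) = [-2, 2, -4]. Then w[k] = R[1,2,k] / 2 for each k, giving w = [-2, 2, -4] / 2 = (-1, 1, -2).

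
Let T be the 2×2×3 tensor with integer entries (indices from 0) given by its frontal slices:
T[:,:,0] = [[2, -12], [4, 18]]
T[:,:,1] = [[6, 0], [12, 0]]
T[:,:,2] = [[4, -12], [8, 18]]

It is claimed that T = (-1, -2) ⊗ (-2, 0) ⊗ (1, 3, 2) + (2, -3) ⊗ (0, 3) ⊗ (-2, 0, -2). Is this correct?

Reconstruct entrywise from the claimed factors. For example, T[0,0,0] = 2 and Σₗ aₗ[0]bₗ[0]cₗ[0] = (-1)·(-2)·(1) + (2)·(0)·(-2) = 2; checking all 12 entries, every one matches. The claim holds.

Yes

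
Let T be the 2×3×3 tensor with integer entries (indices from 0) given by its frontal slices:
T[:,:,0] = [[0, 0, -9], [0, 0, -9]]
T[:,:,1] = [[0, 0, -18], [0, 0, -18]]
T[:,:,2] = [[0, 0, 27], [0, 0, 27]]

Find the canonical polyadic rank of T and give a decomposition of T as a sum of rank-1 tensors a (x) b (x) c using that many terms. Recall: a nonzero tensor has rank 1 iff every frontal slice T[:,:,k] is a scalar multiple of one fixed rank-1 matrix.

Lower bound: T ≠ 0 (e.g. T[0,2,0] = -9), so rank(T) ≥ 1.
Upper bound: if T = a (x) b (x) c then every fibre of T is a multiple of the corresponding factor, so read the factors off the fibres through the nonzero entry T[0,2,0] = -9.
The mode-1 fibre T[:,2,0] = [-9, -9] gives a = (1, 1) (primitive direction); the mode-2 fibre T[0,:,0] = [0, 0, -9] gives b = (0, 0, 1); then c[k] = T[0,2,k] / (a[0]·b[2]) = [-9, -18, 27] / 1 = (-9, -18, 27).
Expanding (1, 1) (x) (0, 0, 1) (x) (-9, -18, 27) reproduces all 18 entries of T, so T = (1, 1) (x) (0, 0, 1) (x) (-9, -18, 27) and rank(T) ≤ 1.
These bounds meet, so rank(T) = 1.

rank(T) = 1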